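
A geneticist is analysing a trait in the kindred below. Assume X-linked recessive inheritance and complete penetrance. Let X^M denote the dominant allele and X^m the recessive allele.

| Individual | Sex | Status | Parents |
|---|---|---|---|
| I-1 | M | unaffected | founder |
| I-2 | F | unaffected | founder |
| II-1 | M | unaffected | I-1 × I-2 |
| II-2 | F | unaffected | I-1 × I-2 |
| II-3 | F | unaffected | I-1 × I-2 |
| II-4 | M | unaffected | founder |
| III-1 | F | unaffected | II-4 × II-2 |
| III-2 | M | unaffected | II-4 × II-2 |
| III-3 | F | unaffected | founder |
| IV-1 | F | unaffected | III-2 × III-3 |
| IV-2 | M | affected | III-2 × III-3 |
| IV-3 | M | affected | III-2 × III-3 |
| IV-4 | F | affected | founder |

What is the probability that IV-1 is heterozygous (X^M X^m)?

III-2 is unaffected, so III-2 is X^M Y.
III-3 is unaffected so carries M and passed m to IV-2 (X^m Y), so III-3 is X^M X^m.
Their cross gives offspring ratios 1/2 X^M X^M : 1/2 X^M X^m. Conditioning on IV-1 being unaffected, P(X^M X^m) = 1/2 / 1 = 1/2.

1/2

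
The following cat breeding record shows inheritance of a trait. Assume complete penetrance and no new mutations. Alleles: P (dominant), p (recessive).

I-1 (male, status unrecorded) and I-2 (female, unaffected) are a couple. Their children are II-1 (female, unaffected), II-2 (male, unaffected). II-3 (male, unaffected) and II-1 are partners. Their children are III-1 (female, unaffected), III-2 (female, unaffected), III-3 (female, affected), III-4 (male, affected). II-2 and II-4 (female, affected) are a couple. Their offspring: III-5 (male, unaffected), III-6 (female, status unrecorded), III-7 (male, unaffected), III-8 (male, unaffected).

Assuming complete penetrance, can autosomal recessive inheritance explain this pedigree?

A consistent assignment under autosomal recessive exists: I-1 PP, I-2 Pp, II-1 Pp, II-2 PP, II-3 Pp, II-4 pp, III-1 PP, III-2 PP, III-3 pp, III-4 pp, III-5 Pp, III-6 Pp, III-7 Pp, III-8 Pp.
In this assignment every recorded phenotype matches its genotype and every non-founder's genotype is obtainable from its parents' genotypes, so the pedigree is consistent.

Yes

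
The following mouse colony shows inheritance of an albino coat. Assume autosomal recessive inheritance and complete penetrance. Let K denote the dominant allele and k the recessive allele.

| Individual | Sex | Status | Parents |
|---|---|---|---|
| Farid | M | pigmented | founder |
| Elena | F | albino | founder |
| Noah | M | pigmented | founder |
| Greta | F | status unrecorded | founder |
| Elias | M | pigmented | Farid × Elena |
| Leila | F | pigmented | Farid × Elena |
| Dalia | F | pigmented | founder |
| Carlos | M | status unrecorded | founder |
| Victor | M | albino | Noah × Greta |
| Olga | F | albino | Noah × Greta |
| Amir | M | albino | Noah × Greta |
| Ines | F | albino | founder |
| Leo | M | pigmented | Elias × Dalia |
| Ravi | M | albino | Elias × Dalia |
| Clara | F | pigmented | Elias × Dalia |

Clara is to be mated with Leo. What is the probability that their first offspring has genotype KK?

4/9

Elias is pigmented so carries K and received k from Elena (kk), so Elias is Kk.
Dalia is pigmented so carries K and passed k to Ravi (kk), so Dalia is Kk.
Clara is a pigmented offspring of Elias (Kk) × Dalia (Kk), whose cross gives 1/4 KK : 1/2 Kk : 1/4 kk; conditioning on being pigmented, Clara is KK with probability 1/3, Kk with probability 2/3.
Leo is a pigmented offspring of Elias (Kk) × Dalia (Kk), whose cross gives 1/4 KK : 1/2 Kk : 1/4 kk; conditioning on being pigmented, Leo is KK with probability 1/3, Kk with probability 2/3.
Summing over parental genotype combinations, P(offspring has genotype KK) = 1/9·1 + 2/9·1/2 + 2/9·1/2 + 4/9·1/4 = 4/9.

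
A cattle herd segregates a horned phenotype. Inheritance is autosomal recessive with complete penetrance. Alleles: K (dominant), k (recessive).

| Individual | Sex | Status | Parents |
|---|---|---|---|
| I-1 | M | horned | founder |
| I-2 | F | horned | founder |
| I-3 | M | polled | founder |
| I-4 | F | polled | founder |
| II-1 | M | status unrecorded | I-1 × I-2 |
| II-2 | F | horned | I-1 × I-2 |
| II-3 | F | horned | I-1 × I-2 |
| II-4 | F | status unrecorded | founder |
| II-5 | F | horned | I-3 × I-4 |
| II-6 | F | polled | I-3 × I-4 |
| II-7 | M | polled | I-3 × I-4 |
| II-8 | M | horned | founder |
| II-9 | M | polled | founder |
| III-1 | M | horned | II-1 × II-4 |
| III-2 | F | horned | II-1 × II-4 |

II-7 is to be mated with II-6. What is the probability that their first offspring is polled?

8/9

I-3 is polled so carries K and passed k to II-5 (kk), so I-3 is Kk.
I-4 is polled so carries K and passed k to II-5 (kk), so I-4 is Kk.
II-7 is a polled offspring of I-3 (Kk) × I-4 (Kk), whose cross gives 1/4 KK : 1/2 Kk : 1/4 kk; conditioning on being polled, II-7 is KK with probability 1/3, Kk with probability 2/3.
II-6 is a polled offspring of I-3 (Kk) × I-4 (Kk), whose cross gives 1/4 KK : 1/2 Kk : 1/4 kk; conditioning on being polled, II-6 is KK with probability 1/3, Kk with probability 2/3.
Summing over parental genotype combinations, P(offspring is polled) = 1/9·1 + 2/9·1 + 2/9·1 + 4/9·3/4 = 8/9.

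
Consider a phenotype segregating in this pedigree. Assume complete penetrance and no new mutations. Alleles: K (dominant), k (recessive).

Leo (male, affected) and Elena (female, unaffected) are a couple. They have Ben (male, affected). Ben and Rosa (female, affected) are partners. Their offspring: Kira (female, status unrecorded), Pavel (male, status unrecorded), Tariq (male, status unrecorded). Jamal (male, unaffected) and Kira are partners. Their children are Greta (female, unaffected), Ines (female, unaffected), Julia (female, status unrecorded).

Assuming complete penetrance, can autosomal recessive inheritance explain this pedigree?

Yes

A consistent assignment under autosomal recessive exists: Leo kk, Elena Kk, Ben kk, Rosa kk, Kira kk, Pavel kk, Tariq kk, Jamal KK, Greta Kk, Ines Kk, Julia Kk.
In this assignment every recorded phenotype matches its genotype and every non-founder's genotype is obtainable from its parents' genotypes, so the pedigree is consistent.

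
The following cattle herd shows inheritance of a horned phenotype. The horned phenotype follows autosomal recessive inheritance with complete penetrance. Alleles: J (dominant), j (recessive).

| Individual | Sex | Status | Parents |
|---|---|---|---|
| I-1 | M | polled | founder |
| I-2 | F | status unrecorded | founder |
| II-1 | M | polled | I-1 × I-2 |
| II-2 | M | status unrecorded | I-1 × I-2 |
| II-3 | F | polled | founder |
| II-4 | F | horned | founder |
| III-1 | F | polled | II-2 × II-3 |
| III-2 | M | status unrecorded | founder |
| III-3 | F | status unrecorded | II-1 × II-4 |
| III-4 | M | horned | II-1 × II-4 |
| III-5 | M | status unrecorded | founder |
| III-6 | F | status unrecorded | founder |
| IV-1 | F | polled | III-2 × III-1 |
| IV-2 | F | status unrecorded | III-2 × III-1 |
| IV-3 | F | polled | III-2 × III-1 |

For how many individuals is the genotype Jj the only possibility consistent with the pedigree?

1

Obligate heterozygotes: II-1 is polled so carries J and passed j to III-4 (jj), so II-1 is Jj.
Every other individual is either homozygous by phenotype or has at least one consistent homozygous assignment, so the count is 1.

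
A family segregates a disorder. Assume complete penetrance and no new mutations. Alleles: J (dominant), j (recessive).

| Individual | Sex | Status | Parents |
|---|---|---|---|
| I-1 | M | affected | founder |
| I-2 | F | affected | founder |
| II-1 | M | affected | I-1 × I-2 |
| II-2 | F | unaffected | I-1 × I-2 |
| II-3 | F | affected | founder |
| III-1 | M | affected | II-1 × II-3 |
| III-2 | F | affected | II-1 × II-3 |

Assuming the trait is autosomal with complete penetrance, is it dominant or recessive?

dominant

I-1 and I-2 are both affected yet have an unaffected child II-2. Under a recessive model two affected parents are homozygous and every child would be affected, so the trait cannot be recessive.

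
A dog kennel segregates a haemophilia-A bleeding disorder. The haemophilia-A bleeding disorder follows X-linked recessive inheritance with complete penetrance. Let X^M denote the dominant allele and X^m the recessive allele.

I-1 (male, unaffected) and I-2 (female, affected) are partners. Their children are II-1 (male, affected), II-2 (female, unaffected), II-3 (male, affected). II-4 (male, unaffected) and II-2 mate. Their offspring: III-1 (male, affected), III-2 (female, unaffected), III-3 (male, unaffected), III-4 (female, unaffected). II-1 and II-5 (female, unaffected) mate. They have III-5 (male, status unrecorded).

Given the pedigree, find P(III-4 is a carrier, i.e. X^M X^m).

II-4 is unaffected, so II-4 is X^M Y.
II-2 is unaffected so carries M and received m from I-2 (X^m X^m), so II-2 is X^M X^m.
Their cross gives offspring ratios 1/2 X^M X^M : 1/2 X^M X^m. Conditioning on III-4 being unaffected, P(X^M X^m) = 1/2 / 1 = 1/2.

1/2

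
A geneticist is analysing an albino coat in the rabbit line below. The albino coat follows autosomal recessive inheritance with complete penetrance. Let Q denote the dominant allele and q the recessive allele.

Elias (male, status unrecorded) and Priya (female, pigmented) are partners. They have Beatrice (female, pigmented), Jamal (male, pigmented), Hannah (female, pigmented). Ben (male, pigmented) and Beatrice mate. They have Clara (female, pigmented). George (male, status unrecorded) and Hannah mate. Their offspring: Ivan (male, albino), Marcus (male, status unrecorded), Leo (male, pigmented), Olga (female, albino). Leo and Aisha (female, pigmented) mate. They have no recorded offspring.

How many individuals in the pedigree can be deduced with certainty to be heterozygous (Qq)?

1

Obligate heterozygotes: Hannah is pigmented so carries Q and passed q to Ivan (qq), so Hannah is Qq.
Every other individual is either homozygous by phenotype or has at least one consistent homozygous assignment, so the count is 1.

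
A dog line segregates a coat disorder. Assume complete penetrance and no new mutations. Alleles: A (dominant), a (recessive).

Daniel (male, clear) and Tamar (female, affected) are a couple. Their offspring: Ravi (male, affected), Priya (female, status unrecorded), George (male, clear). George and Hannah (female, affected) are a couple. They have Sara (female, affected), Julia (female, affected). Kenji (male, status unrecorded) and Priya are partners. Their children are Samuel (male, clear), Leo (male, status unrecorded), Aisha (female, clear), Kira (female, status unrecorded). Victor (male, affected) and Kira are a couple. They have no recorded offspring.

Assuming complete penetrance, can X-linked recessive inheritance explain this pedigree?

No

Under X-linked recessive, George (clear, male) cannot arise from Daniel (clear) × Tamar (affected).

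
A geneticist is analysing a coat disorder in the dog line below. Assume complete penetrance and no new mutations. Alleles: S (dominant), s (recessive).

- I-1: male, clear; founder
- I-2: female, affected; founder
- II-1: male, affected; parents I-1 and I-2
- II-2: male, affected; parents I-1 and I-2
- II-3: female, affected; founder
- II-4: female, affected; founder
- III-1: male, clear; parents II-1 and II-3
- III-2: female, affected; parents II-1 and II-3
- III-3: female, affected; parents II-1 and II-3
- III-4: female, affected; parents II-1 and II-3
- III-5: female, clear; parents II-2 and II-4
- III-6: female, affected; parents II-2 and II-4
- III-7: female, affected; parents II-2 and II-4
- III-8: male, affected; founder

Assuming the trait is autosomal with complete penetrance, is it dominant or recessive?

dominant

II-1 and II-3 are both affected yet have a clear child III-1. Under a recessive model two affected parents are homozygous and every child would be affected, so the trait cannot be recessive.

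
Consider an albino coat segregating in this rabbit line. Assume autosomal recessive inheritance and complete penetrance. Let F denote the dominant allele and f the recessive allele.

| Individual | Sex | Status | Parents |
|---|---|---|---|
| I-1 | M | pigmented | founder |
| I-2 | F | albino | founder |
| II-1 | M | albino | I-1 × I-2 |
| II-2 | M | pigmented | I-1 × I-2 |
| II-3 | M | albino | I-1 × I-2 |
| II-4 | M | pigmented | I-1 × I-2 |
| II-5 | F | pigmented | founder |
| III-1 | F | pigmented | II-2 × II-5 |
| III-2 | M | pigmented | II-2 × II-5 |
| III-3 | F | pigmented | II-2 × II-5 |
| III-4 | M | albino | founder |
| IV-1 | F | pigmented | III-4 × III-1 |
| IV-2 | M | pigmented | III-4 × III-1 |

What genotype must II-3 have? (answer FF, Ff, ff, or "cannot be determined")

II-3 is albino, so II-3 is ff.

ff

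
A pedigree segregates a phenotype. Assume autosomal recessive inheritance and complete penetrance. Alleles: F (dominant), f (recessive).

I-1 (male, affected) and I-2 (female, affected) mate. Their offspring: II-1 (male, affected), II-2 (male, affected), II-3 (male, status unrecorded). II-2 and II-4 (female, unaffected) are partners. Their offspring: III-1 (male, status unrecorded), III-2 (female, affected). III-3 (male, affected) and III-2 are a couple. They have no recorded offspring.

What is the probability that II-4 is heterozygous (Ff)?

II-4 is unaffected so carries F and passed f to III-2 (ff), so II-4 is Ff, giving P(Ff) = 1.

1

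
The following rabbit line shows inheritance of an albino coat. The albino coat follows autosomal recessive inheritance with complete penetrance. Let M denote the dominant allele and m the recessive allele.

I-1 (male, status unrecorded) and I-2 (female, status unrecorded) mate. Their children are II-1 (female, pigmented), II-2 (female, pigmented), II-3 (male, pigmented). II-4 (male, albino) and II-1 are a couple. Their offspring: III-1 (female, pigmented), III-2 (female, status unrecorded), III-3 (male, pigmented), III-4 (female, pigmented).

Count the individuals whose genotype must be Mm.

Obligate heterozygotes: III-1 is pigmented so carries M and received m from II-4 (mm), so III-1 is Mm; III-3 is pigmented so carries M and received m from II-4 (mm), so III-3 is Mm; III-4 is pigmented so carries M and received m from II-4 (mm), so III-4 is Mm.
Every other individual is either homozygous by phenotype or has at least one consistent homozygous assignment, so the count is 3.

3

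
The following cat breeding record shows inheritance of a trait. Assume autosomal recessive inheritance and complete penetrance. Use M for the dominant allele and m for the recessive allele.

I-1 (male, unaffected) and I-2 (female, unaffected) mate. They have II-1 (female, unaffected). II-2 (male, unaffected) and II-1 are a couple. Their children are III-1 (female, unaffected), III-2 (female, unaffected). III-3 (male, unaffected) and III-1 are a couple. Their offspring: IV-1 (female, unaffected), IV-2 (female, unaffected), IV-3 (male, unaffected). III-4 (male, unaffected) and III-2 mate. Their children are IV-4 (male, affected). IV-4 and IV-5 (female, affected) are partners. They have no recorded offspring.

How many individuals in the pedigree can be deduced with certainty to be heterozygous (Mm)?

2

Obligate heterozygotes: III-2 is unaffected so carries M and passed m to IV-4 (mm), so III-2 is Mm; III-4 is unaffected so carries M and passed m to IV-4 (mm), so III-4 is Mm.
Every other individual is either homozygous by phenotype or has at least one consistent homozygous assignment, so the count is 2.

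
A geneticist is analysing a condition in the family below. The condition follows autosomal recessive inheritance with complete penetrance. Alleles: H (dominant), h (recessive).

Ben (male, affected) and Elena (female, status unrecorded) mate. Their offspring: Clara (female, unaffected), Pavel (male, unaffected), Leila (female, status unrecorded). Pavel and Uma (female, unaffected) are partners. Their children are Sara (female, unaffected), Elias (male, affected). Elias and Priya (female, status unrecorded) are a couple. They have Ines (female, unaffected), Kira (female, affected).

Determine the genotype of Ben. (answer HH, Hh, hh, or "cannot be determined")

hh

Ben is affected, so Ben is hh.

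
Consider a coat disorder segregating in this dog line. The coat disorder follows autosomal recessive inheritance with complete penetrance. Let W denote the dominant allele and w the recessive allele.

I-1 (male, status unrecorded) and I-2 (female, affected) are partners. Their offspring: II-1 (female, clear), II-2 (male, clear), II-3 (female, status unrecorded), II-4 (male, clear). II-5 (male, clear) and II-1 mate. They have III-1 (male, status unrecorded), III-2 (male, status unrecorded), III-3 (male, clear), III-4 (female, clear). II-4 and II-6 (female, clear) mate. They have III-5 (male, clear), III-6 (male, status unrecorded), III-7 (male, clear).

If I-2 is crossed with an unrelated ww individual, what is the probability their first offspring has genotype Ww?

I-2 is affected, so I-2 is ww.
The cross gives 1 ww, so P(offspring has genotype Ww) = 0.

0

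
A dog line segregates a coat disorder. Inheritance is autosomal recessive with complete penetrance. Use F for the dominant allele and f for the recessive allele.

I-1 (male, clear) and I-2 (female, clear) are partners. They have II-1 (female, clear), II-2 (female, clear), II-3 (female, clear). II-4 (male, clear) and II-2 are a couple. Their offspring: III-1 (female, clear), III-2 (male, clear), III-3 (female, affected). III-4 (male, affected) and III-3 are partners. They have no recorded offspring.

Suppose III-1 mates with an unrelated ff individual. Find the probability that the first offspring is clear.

2/3

II-4 is clear so carries F and passed f to III-3 (ff), so II-4 is Ff.
II-2 is clear so carries F and passed f to III-3 (ff), so II-2 is Ff.
III-1 is a clear offspring of II-4 (Ff) × II-2 (Ff), whose cross gives 1/4 FF : 1/2 Ff : 1/4 ff; conditioning on being clear, III-1 is FF with probability 1/3, Ff with probability 2/3.
Summing over parental genotype combinations, P(offspring is clear) = 1/3·1 + 2/3·1/2 = 2/3.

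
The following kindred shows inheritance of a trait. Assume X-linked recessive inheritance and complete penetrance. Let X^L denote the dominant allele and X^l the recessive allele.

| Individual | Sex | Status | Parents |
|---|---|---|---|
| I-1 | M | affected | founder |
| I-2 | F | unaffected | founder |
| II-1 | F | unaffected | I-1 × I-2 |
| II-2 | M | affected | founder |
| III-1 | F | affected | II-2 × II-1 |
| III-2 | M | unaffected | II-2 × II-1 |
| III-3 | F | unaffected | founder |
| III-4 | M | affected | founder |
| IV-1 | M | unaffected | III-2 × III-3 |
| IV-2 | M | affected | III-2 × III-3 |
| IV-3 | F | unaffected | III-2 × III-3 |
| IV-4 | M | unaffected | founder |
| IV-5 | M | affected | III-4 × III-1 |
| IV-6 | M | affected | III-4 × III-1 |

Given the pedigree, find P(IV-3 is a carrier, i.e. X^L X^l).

III-2 is unaffected, so III-2 is X^L Y.
III-3 is unaffected so carries L and passed l to IV-2 (X^l Y), so III-3 is X^L X^l.
Their cross gives offspring ratios 1/2 X^L X^L : 1/2 X^L X^l. Conditioning on IV-3 being unaffected, P(X^L X^l) = 1/2 / 1 = 1/2.

1/2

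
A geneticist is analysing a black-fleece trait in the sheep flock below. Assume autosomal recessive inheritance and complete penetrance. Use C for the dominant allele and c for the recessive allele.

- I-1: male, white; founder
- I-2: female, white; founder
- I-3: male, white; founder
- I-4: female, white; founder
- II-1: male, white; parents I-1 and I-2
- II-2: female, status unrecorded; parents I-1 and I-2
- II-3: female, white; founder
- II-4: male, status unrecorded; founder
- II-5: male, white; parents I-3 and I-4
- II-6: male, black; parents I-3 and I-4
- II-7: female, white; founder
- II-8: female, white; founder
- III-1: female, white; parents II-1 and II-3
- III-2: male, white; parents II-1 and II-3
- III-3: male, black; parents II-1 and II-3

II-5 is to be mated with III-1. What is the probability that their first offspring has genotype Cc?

4/9

I-3 is white so carries C and passed c to II-6 (cc), so I-3 is Cc.
I-4 is white so carries C and passed c to II-6 (cc), so I-4 is Cc.
II-5 is a white offspring of I-3 (Cc) × I-4 (Cc), whose cross gives 1/4 CC : 1/2 Cc : 1/4 cc; conditioning on being white, II-5 is CC with probability 1/3, Cc with probability 2/3.
II-1 is white so carries C and passed c to III-3 (cc), so II-1 is Cc.
II-3 is white so carries C and passed c to III-3 (cc), so II-3 is Cc.
III-1 is a white offspring of II-1 (Cc) × II-3 (Cc), whose cross gives 1/4 CC : 1/2 Cc : 1/4 cc; conditioning on being white, III-1 is CC with probability 1/3, Cc with probability 2/3.
Summing over parental genotype combinations, P(offspring has genotype Cc) = 2/9·1/2 + 2/9·1/2 + 4/9·1/2 = 4/9.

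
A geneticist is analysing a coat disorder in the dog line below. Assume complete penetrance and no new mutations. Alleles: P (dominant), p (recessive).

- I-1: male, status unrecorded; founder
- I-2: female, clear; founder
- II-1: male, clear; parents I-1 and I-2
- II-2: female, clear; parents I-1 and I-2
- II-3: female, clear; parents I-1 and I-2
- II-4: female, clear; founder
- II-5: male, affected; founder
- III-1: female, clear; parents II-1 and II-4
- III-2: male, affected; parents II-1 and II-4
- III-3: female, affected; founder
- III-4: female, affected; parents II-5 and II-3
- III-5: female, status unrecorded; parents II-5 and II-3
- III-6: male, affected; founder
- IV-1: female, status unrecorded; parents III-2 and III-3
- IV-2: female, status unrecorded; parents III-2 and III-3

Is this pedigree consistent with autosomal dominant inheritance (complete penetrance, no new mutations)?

No

Under autosomal dominant, III-2 (affected, male) cannot arise from II-1 (clear) × II-4 (clear).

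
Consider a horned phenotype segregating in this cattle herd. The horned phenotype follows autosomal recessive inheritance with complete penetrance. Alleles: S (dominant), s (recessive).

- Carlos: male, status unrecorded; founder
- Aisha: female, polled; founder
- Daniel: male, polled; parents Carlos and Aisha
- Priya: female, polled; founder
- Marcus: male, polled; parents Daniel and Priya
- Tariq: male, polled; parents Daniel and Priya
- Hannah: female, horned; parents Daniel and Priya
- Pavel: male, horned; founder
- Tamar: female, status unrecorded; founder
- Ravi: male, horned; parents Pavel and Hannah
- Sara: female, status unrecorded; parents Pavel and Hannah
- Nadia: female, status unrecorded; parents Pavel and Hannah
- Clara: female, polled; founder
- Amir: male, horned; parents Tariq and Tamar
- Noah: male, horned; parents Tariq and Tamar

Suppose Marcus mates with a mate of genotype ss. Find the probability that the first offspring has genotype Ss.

2/3

Daniel is polled so carries S and passed s to Hannah (ss), so Daniel is Ss.
Priya is polled so carries S and passed s to Hannah (ss), so Priya is Ss.
Marcus is a polled offspring of Daniel (Ss) × Priya (Ss), whose cross gives 1/4 SS : 1/2 Ss : 1/4 ss; conditioning on being polled, Marcus is SS with probability 1/3, Ss with probability 2/3.
Summing over parental genotype combinations, P(offspring has genotype Ss) = 1/3·1 + 2/3·1/2 = 2/3.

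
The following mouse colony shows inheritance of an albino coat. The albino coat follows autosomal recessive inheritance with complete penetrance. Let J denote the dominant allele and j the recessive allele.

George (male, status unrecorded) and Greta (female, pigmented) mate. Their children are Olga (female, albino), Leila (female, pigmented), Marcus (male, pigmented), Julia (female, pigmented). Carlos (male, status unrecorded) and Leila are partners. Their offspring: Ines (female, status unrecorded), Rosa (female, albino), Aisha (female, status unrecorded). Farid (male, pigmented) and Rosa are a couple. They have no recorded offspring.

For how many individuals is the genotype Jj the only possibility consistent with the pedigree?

2

Obligate heterozygotes: Greta is pigmented so carries J and passed j to Olga (jj), so Greta is Jj; Leila is pigmented so carries J and passed j to Rosa (jj), so Leila is Jj.
Every other individual is either homozygous by phenotype or has at least one consistent homozygous assignment, so the count is 2.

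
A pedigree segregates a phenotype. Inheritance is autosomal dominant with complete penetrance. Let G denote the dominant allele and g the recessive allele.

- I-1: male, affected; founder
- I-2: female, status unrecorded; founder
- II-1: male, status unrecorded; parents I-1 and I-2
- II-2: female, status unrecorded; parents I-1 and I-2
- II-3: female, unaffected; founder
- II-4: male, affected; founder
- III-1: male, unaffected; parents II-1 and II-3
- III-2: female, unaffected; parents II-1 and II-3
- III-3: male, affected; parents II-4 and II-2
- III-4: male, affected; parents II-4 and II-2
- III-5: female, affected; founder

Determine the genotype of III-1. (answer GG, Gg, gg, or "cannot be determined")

III-1 is unaffected, so III-1 is gg.

gg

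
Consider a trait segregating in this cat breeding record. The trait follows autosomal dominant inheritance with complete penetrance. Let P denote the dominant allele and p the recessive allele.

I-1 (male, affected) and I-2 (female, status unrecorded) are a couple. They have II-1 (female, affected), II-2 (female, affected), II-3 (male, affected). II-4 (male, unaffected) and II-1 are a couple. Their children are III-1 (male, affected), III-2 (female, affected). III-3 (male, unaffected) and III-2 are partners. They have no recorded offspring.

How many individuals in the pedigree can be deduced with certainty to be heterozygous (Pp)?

Obligate heterozygotes: III-1 is affected so carries P and received p from II-4 (pp), so III-1 is Pp; III-2 is affected so carries P and received p from II-4 (pp), so III-2 is Pp.
Every other individual is either homozygous by phenotype or has at least one consistent homozygous assignment, so the count is 2.

2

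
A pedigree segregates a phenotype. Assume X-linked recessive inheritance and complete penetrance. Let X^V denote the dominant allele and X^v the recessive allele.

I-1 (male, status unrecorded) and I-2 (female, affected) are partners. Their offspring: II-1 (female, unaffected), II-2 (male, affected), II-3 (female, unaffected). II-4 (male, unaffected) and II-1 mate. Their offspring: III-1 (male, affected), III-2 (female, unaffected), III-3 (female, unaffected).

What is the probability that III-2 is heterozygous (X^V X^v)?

1/2

II-4 is unaffected, so II-4 is X^V Y.
II-1 is unaffected so carries V and received v from I-2 (X^v X^v), so II-1 is X^V X^v.
Their cross gives offspring ratios 1/2 X^V X^V : 1/2 X^V X^v. Conditioning on III-2 being unaffected, P(X^V X^v) = 1/2 / 1 = 1/2.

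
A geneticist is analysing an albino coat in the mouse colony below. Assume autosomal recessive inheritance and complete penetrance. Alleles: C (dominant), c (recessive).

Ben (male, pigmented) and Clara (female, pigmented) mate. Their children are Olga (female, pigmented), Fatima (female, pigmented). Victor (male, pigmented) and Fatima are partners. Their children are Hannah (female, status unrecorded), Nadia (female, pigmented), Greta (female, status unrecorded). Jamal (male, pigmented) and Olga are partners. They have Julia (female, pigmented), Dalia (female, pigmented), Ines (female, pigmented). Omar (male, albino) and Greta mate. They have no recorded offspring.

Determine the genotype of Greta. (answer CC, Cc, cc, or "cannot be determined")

cannot be determined

Greta's phenotype is unrecorded, and no parent or child forces a single allele at both positions; consistent genotype assignments exist with Greta as CC or Cc or cc.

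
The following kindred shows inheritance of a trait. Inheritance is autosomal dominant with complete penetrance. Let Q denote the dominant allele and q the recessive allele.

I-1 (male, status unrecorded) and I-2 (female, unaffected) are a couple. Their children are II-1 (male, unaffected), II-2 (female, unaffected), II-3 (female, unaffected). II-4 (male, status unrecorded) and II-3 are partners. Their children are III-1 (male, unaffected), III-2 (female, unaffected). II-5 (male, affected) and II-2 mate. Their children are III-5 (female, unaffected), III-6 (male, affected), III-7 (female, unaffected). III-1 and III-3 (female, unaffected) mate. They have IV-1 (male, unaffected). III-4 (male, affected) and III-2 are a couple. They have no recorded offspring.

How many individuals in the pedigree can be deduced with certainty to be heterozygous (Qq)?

Obligate heterozygotes: II-5 is affected so carries Q and passed q to III-5 (qq), so II-5 is Qq; III-6 is affected so carries Q and received q from II-2 (qq), so III-6 is Qq.
Every other individual is either homozygous by phenotype or has at least one consistent homozygous assignment, so the count is 2.

2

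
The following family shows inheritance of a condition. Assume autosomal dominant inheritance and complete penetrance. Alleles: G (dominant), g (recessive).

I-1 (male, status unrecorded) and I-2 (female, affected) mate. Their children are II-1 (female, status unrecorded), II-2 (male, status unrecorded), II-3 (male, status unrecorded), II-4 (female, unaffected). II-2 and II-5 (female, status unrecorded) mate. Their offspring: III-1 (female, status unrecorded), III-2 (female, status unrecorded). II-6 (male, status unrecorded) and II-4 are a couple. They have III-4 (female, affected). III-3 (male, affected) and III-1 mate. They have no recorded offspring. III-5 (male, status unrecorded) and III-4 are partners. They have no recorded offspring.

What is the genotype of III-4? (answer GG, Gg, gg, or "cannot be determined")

From phenotype alone, III-4 is GG or Gg.
III-4 is affected so carries G and received g from II-4 (gg), so III-4 is Gg.

Gg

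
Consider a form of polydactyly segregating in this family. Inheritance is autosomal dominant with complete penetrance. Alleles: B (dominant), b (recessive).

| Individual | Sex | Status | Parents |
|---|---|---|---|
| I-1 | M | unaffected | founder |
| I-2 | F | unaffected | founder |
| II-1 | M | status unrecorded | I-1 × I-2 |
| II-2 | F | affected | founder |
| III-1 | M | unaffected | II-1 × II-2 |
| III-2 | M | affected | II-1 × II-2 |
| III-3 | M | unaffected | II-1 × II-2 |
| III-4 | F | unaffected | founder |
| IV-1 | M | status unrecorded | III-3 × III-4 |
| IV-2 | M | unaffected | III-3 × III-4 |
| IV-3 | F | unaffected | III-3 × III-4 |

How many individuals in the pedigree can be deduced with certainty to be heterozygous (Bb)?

2

Obligate heterozygotes: II-2 is affected so carries B and passed b to III-1 (bb), so II-2 is Bb; III-2 is affected so carries B and received b from II-1 (bb), so III-2 is Bb.
Every other individual is either homozygous by phenotype or has at least one consistent homozygous assignment, so the count is 2.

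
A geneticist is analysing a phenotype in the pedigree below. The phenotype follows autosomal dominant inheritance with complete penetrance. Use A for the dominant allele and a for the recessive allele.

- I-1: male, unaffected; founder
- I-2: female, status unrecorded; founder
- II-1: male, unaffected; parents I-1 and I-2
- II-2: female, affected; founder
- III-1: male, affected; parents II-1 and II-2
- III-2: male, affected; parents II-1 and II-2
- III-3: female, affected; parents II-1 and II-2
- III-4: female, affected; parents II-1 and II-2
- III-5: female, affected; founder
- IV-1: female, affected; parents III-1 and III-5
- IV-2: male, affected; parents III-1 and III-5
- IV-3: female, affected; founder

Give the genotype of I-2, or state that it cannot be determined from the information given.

cannot be determined

I-2's phenotype is unrecorded, and no parent or child forces a single allele at both positions; consistent genotype assignments exist with I-2 as Aa or aa.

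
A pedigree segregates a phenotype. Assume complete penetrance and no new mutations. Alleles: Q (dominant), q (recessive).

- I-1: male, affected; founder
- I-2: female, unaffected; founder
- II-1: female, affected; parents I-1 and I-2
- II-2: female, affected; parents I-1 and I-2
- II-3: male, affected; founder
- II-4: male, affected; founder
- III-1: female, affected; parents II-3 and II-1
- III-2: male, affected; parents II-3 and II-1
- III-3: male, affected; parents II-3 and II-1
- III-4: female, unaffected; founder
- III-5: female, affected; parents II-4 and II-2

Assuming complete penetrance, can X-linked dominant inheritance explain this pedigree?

Yes

A consistent assignment under X-linked dominant exists: I-1 X^Q Y, I-2 X^q X^q, II-1 X^Q X^q, II-2 X^Q X^q, II-3 X^Q Y, II-4 X^Q Y, III-1 X^Q X^Q, III-2 X^Q Y, III-3 X^Q Y, III-4 X^q X^q, III-5 X^Q X^Q.
In this assignment every recorded phenotype matches its genotype and every non-founder's genotype is obtainable from its parents' genotypes, so the pedigree is consistent.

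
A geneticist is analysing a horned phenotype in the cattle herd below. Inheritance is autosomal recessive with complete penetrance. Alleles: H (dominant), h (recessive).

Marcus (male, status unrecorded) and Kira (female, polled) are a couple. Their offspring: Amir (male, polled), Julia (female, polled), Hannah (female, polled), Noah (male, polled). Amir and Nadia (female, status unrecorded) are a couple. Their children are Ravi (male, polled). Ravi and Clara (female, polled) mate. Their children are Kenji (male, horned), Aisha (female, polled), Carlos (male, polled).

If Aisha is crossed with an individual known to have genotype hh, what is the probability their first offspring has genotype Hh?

2/3

Ravi is polled so carries H and passed h to Kenji (hh), so Ravi is Hh.
Clara is polled so carries H and passed h to Kenji (hh), so Clara is Hh.
Aisha is a polled offspring of Ravi (Hh) × Clara (Hh), whose cross gives 1/4 HH : 1/2 Hh : 1/4 hh; conditioning on being polled, Aisha is HH with probability 1/3, Hh with probability 2/3.
Summing over parental genotype combinations, P(offspring has genotype Hh) = 1/3·1 + 2/3·1/2 = 2/3.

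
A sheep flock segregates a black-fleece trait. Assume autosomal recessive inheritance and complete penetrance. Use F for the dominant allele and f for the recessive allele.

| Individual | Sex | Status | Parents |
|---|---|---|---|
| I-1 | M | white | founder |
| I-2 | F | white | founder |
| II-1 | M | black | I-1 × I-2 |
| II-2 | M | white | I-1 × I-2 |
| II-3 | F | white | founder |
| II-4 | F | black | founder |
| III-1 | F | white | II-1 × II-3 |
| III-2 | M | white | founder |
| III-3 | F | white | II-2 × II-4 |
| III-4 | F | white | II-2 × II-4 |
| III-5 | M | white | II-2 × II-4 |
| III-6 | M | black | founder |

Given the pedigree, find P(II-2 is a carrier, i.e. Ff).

1/5

I-1 is white so carries F and passed f to II-1 (ff), so I-1 is Ff.
I-2 is white so carries F and passed f to II-1 (ff), so I-2 is Ff.
Their cross gives offspring ratios 1/4 FF : 1/2 Ff : 1/4 ff. Conditioning on II-2 being white, P(Ff) = 1/2 / 3/4 = 2/3 before taking II-2's own offspring into account.
II-4 is black, so II-4 is ff.
Now use II-2's offspring. Probability of each recorded status — white daughter III-3: 1/2 if II-2 is Ff, 1 if FF; white daughter III-4: 1/2 if II-2 is Ff, 1 if FF; white son III-5: 1/2 if II-2 is Ff, 1 if FF.
Bayes: P(Ff) = 2/3·1/8 / (2/3·1/8 + 1/3·1) = 1/5.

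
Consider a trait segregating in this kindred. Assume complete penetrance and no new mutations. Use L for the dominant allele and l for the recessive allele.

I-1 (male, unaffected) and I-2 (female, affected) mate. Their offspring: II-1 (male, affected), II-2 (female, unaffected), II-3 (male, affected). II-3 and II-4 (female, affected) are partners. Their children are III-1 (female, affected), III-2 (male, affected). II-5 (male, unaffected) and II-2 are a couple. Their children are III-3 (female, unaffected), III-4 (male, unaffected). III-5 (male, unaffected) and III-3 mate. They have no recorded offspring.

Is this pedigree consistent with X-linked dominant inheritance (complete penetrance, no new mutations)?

Yes

A consistent assignment under X-linked dominant exists: I-1 X^l Y, I-2 X^L X^l, II-1 X^L Y, II-2 X^l X^l, II-3 X^L Y, II-4 X^L X^L, II-5 X^l Y, III-1 X^L X^L, III-2 X^L Y, III-3 X^l X^l, III-4 X^l Y, III-5 X^l Y.
In this assignment every recorded phenotype matches its genotype and every non-founder's genotype is obtainable from its parents' genotypes, so the pedigree is consistent.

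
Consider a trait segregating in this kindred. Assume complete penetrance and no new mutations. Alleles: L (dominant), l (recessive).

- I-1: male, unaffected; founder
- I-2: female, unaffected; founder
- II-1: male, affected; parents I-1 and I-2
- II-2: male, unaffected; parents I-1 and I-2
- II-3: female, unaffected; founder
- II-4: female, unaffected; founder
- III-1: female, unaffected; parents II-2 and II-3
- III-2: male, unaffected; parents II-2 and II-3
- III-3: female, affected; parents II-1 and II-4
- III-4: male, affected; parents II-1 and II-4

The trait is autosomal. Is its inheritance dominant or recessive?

recessive

I-1 and I-2 are both unaffected yet have an affected child II-1. Under dominance, an affected child requires at least one affected parent, so the trait cannot be dominant.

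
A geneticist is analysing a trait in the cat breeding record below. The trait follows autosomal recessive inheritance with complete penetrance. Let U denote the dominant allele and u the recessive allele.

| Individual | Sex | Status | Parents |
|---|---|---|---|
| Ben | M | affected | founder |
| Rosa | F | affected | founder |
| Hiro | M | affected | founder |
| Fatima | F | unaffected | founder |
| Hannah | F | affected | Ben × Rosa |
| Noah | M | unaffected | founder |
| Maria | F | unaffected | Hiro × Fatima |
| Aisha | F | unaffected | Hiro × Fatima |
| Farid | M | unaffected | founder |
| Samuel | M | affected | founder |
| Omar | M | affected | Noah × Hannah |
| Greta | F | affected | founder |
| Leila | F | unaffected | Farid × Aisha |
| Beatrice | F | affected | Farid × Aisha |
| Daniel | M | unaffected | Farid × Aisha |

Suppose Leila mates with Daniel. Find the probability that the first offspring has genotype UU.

4/9

Farid is unaffected so carries U and passed u to Beatrice (uu), so Farid is Uu.
Aisha is unaffected so carries U and received u from Hiro (uu), so Aisha is Uu.
Leila is an unaffected offspring of Farid (Uu) × Aisha (Uu), whose cross gives 1/4 UU : 1/2 Uu : 1/4 uu; conditioning on being unaffected, Leila is UU with probability 1/3, Uu with probability 2/3.
Daniel is an unaffected offspring of Farid (Uu) × Aisha (Uu), whose cross gives 1/4 UU : 1/2 Uu : 1/4 uu; conditioning on being unaffected, Daniel is UU with probability 1/3, Uu with probability 2/3.
Summing over parental genotype combinations, P(offspring has genotype UU) = 1/9·1 + 2/9·1/2 + 2/9·1/2 + 4/9·1/4 = 4/9.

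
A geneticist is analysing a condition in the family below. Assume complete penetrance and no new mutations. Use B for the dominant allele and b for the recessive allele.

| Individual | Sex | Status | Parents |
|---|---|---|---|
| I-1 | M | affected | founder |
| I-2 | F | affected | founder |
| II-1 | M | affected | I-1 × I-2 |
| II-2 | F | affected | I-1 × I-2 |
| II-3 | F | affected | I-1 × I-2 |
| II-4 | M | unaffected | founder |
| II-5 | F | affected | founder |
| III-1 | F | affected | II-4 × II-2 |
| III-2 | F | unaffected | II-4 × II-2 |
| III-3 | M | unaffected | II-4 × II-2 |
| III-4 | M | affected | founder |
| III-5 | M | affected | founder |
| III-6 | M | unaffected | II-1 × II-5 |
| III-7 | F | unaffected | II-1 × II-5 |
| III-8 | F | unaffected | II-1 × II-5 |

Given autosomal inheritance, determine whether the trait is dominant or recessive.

II-1 and II-5 are both affected yet have an unaffected child III-6. Under a recessive model two affected parents are homozygous and every child would be affected, so the trait cannot be recessive.

dominant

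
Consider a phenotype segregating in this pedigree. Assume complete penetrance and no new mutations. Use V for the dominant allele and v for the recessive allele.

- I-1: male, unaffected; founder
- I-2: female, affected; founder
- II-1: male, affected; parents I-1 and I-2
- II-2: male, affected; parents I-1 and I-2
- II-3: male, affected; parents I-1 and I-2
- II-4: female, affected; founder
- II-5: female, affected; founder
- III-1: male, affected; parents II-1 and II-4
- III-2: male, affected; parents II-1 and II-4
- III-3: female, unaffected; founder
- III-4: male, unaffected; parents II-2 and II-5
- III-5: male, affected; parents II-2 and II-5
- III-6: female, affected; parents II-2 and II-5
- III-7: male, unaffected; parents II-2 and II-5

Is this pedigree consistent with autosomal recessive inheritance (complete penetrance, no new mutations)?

Under autosomal recessive, III-4 (unaffected, male) cannot arise from II-2 (affected) × II-5 (affected).

No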